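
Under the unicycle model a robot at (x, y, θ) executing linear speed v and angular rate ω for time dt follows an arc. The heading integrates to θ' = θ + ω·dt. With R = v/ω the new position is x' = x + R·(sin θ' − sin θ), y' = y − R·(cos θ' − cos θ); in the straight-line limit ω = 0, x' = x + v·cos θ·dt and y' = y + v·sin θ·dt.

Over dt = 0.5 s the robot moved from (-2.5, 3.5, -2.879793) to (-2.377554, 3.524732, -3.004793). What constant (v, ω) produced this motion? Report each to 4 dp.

Δθ = -3.004793 − -2.879793 = -0.125000
ω = Δθ/dt = -0.125000/0.5 = -0.2500
R = Δx/(sin θ' − sin θ) = 1.0000
v = R·ω = 1.0000·-0.2500 = -0.2500

v = -0.2500, ω = -0.2500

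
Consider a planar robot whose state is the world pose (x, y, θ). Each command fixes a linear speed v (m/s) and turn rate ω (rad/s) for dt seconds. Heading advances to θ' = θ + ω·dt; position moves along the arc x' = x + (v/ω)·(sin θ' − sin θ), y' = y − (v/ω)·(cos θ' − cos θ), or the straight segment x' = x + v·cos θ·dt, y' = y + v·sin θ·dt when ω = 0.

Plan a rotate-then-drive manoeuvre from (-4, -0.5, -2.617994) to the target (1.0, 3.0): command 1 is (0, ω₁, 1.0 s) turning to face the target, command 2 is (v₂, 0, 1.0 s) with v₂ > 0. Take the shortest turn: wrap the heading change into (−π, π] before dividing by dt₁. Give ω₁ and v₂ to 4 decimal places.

heading to target = atan2(3−-0.5, 1−-4) = 0.6107
Δθ = wrap(0.6107 − -2.6180) = -3.0545; ω₁ = Δθ/dt₁ = -3.0545
distance = √((1−-4)² + (3−-0.5)²) = 6.1033; v₂ = distance/dt₂ = 6.1033

ω₁ = -3.0545, v₂ = 6.1033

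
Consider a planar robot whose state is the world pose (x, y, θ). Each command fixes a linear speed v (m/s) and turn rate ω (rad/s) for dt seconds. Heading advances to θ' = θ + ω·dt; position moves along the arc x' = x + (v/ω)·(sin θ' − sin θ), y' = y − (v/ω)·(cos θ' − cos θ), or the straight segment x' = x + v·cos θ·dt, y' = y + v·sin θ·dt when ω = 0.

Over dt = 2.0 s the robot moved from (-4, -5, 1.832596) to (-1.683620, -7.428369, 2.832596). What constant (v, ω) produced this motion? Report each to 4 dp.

Δθ = 2.832596 − 1.832596 = 1.000000
ω = Δθ/dt = 1.000000/2.0 = 0.5000
R = −Δy/(cos θ' − cos θ) = -3.5000
v = R·ω = -3.5000·0.5000 = -1.7500

v = -1.7500, ω = 0.5000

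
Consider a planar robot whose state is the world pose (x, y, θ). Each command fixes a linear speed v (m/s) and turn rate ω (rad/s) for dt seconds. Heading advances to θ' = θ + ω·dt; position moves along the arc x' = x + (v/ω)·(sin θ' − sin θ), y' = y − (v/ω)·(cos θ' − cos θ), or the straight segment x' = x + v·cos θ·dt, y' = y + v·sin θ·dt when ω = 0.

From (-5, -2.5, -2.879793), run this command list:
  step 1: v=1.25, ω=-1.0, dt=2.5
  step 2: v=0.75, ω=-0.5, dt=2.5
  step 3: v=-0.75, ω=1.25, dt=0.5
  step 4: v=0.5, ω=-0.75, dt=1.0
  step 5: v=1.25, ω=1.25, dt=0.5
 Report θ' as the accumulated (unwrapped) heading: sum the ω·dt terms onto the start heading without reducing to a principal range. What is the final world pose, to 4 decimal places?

step 1: θ'=-5.3798 (R=-1.2500) → pose (-6.3053, -0.5189, -5.3798)
step 2: θ'=-6.6298 (R=-1.5000) → pose (-4.6176, -0.0365, -6.6298)
step 3: θ'=-6.0048 (R=-0.6000) → pose (-4.9863, -0.0240, -6.0048)
step 4: θ'=-6.7548 (R=-0.6667) → pose (-4.5002, -0.0711, -6.7548)
step 5: θ'=-6.1298 (R=1.0000) → pose (-3.8931, -0.1685, -6.1298)

(-3.8931, -0.1685, -6.1298)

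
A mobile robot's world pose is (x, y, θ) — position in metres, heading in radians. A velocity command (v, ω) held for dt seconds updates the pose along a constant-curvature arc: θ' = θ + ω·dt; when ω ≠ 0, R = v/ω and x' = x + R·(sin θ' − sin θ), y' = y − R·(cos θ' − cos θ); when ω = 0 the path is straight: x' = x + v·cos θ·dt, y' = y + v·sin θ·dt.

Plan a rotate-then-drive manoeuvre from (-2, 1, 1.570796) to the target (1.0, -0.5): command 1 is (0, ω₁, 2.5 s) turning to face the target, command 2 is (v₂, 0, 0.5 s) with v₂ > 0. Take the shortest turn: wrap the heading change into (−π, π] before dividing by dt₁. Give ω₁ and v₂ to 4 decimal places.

heading to target = atan2(-0.5−1, 1−-2) = -0.4636
Δθ = wrap(-0.4636 − 1.5708) = -2.0344; ω₁ = Δθ/dt₁ = -0.8138
distance = √((1−-2)² + (-0.5−1)²) = 3.3541; v₂ = distance/dt₂ = 6.7082

ω₁ = -0.8138, v₂ = 6.7082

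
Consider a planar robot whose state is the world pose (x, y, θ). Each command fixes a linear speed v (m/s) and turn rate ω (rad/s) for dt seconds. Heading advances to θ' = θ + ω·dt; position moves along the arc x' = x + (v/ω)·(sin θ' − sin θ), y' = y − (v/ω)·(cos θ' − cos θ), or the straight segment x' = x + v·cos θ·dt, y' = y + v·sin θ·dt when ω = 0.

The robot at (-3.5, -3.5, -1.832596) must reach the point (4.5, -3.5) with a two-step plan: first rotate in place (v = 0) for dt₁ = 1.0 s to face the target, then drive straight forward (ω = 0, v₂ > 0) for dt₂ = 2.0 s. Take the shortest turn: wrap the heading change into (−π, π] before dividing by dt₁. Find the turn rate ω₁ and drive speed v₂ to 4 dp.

ω₁ = 1.8326, v₂ = 4.0000

heading to target = atan2(-3.5−-3.5, 4.5−-3.5) = 0.0000
Δθ = wrap(0.0000 − -1.8326) = 1.8326; ω₁ = Δθ/dt₁ = 1.8326
distance = √((4.5−-3.5)² + (-3.5−-3.5)²) = 8.0000; v₂ = distance/dt₂ = 4.0000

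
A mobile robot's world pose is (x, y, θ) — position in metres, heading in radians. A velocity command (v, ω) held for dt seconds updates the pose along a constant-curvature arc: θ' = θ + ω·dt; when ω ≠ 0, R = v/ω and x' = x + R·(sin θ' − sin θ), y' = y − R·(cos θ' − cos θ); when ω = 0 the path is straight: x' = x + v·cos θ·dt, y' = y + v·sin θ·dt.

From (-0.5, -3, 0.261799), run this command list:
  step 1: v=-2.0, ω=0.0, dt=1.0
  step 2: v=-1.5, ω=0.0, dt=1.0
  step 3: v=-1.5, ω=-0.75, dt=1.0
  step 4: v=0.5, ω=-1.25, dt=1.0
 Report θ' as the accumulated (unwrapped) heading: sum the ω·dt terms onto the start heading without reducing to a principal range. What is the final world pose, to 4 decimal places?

step 1: θ'=0.2618 (straight) → pose (-2.4319, -3.5176, 0.2618)
step 2: θ'=0.2618 (straight) → pose (-3.8807, -3.9059, 0.2618)
step 3: θ'=-0.4882 (R=2.0000) → pose (-5.3365, -3.7404, -0.4882)
step 4: θ'=-1.7382 (R=-0.4000) → pose (-5.1297, -4.1603, -1.7382)

(-5.1297, -4.1603, -1.7382)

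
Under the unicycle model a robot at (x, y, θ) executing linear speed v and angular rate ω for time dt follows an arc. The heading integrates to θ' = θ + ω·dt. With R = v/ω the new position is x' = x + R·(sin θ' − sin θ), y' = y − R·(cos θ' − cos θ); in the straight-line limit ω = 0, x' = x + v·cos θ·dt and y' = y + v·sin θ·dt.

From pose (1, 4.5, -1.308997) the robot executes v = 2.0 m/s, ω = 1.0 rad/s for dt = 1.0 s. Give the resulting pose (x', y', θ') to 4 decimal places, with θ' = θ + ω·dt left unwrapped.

θ' = -1.3090 + 1.0·1.0 = -0.3090
R = v/ω = 2.0/1.0 = 2.0000
x' = 1 + 2.0000·(sin -0.3090 − sin -1.3090) = 2.3236
y' = 4.5 − 2.0000·(cos -0.3090 − cos -1.3090) = 3.1124

(2.3236, 3.1124, -0.3090)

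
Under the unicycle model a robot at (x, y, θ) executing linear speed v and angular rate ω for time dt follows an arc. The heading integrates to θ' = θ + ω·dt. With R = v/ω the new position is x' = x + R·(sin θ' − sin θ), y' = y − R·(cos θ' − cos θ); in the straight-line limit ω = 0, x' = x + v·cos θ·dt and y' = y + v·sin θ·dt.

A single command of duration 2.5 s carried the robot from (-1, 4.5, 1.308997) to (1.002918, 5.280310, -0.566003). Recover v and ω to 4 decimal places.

v = 1.0000, ω = -0.7500

Δθ = -0.566003 − 1.308997 = -1.875000
ω = Δθ/dt = -1.875000/2.5 = -0.7500
R = Δx/(sin θ' − sin θ) = -1.3333
v = R·ω = -1.3333·-0.7500 = 1.0000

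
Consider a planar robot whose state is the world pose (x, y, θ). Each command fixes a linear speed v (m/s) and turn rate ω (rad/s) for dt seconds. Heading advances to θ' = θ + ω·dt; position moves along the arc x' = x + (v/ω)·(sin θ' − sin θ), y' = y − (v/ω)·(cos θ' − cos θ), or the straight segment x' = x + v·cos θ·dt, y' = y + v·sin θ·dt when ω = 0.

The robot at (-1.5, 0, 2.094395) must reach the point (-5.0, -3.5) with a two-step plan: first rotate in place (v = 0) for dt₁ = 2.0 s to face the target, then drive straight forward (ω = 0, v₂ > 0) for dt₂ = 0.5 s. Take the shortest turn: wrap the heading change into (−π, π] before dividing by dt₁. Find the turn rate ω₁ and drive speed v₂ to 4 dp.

ω₁ = 0.9163, v₂ = 9.8995

heading to target = atan2(-3.5−0, -5−-1.5) = -2.3562
Δθ = wrap(-2.3562 − 2.0944) = 1.8326; ω₁ = Δθ/dt₁ = 0.9163
distance = √((-5−-1.5)² + (-3.5−0)²) = 4.9497; v₂ = distance/dt₂ = 9.8995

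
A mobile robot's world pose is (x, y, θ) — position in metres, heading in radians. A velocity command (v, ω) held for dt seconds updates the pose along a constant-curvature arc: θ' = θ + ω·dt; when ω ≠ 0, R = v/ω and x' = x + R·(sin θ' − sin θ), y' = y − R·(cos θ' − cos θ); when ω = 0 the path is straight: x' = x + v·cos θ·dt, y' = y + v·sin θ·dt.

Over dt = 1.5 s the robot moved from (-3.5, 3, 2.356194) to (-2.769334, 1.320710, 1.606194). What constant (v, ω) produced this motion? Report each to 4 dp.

Δθ = 1.606194 − 2.356194 = -0.750000
ω = Δθ/dt = -0.750000/1.5 = -0.5000
R = −Δy/(cos θ' − cos θ) = 2.5000
v = R·ω = 2.5000·-0.5000 = -1.2500

v = -1.2500, ω = -0.5000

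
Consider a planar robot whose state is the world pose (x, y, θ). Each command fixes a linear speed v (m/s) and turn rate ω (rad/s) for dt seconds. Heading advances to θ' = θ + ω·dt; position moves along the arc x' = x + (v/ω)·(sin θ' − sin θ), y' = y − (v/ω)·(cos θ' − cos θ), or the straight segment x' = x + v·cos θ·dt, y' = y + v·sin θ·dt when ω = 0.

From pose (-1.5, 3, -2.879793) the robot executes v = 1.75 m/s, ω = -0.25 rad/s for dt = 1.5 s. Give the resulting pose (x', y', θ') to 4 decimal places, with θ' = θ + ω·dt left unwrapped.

θ' = -2.8798 + -0.25·1.5 = -3.2548
R = v/ω = 1.75/-0.25 = -7.0000
x' = -1.5 + -7.0000·(sin -3.2548 − sin -2.8798) = -4.1024
y' = 3 − -7.0000·(cos -3.2548 − cos -2.8798) = 2.8063

(-4.1024, 2.8063, -3.2548)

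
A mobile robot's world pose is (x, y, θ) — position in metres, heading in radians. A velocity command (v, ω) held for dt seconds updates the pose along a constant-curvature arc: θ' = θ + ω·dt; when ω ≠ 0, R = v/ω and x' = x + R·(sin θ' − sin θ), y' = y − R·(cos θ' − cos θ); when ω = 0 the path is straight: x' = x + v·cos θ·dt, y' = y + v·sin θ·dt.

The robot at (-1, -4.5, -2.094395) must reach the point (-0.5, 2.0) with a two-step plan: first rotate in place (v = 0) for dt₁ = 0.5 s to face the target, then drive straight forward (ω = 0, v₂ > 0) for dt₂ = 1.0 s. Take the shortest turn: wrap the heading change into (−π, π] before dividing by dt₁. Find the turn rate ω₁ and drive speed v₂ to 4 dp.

heading to target = atan2(2−-4.5, -0.5−-1) = 1.4940
Δθ = wrap(1.4940 − -2.0944) = -2.6948; ω₁ = Δθ/dt₁ = -5.3895
distance = √((-0.5−-1)² + (2−-4.5)²) = 6.5192; v₂ = distance/dt₂ = 6.5192

ω₁ = -5.3895, v₂ = 6.5192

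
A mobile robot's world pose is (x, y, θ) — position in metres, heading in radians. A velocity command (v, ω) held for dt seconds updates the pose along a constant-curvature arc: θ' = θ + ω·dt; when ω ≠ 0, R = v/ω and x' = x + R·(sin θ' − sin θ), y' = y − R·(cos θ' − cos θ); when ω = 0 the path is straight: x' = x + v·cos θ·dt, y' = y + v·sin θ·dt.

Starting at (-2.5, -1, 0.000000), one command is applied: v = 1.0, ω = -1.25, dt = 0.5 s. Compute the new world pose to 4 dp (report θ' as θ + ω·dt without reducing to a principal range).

(-2.0319, -1.1512, -0.6250)

θ' = 0.0000 + -1.25·0.5 = -0.6250
R = v/ω = 1.0/-1.25 = -0.8000
x' = -2.5 + -0.8000·(sin -0.6250 − sin 0.0000) = -2.0319
y' = -1 − -0.8000·(cos -0.6250 − cos 0.0000) = -1.1512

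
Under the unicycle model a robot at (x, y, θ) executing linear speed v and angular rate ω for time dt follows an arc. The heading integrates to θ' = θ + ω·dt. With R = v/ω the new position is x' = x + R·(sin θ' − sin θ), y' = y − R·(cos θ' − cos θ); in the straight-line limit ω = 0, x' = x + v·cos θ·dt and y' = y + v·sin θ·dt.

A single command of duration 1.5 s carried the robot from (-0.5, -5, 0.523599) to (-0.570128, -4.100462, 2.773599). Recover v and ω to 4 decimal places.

Δθ = 2.773599 − 0.523599 = 2.250000
ω = Δθ/dt = 2.250000/1.5 = 1.5000
R = −Δy/(cos θ' − cos θ) = 0.5000
v = R·ω = 0.5000·1.5000 = 0.7500

v = 0.7500, ω = 1.5000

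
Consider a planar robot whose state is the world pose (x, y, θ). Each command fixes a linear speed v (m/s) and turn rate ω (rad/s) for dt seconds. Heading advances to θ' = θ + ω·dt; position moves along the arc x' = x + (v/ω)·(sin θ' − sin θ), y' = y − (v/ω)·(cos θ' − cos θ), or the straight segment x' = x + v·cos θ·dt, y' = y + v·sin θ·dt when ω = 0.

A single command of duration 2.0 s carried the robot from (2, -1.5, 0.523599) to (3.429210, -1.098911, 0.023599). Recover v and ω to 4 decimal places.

v = 0.7500, ω = -0.2500

Δθ = 0.023599 − 0.523599 = -0.500000
ω = Δθ/dt = -0.500000/2.0 = -0.2500
R = Δx/(sin θ' − sin θ) = -3.0000
v = R·ω = -3.0000·-0.2500 = 0.7500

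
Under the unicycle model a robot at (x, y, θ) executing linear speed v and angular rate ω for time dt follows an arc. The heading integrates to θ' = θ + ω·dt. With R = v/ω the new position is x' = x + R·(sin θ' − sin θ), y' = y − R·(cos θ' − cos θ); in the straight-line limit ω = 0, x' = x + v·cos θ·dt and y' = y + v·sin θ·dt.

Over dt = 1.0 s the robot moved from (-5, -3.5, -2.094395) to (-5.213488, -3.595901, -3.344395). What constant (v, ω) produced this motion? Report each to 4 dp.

v = 0.2500, ω = -1.2500

Δθ = -3.344395 − -2.094395 = -1.250000
ω = Δθ/dt = -1.250000/1.0 = -1.2500
R = Δx/(sin θ' − sin θ) = -0.2000
v = R·ω = -0.2000·-1.2500 = 0.2500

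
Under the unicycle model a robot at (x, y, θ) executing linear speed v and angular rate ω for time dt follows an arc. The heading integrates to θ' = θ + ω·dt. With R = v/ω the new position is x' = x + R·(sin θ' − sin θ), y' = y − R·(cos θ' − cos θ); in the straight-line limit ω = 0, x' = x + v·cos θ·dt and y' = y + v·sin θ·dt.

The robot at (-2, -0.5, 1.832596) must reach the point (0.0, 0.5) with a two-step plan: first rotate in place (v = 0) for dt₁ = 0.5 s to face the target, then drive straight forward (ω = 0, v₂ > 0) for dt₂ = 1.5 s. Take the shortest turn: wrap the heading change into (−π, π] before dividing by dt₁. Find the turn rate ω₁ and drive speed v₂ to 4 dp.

heading to target = atan2(0.5−-0.5, 0−-2) = 0.4636
Δθ = wrap(0.4636 − 1.8326) = -1.3689; ω₁ = Δθ/dt₁ = -2.7379
distance = √((0−-2)² + (0.5−-0.5)²) = 2.2361; v₂ = distance/dt₂ = 1.4907

ω₁ = -2.7379, v₂ = 1.4907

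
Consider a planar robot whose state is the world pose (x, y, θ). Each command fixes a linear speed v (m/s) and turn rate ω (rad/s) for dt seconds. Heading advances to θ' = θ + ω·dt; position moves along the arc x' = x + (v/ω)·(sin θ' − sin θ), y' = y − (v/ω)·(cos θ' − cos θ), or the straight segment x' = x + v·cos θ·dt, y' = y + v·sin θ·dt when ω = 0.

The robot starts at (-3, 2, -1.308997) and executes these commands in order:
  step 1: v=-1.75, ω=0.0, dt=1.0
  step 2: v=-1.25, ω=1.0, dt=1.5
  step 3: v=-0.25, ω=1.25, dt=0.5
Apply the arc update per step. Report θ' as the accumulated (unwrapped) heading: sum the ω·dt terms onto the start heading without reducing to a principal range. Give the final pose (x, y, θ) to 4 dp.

step 1: θ'=-1.3090 (straight) → pose (-3.4529, 3.6904, -1.3090)
step 2: θ'=0.1910 (R=-1.2500) → pose (-4.8976, 4.5941, 0.1910)
step 3: θ'=0.8160 (R=-0.2000) → pose (-5.0054, 4.5348, 0.8160)

(-5.0054, 4.5348, 0.8160)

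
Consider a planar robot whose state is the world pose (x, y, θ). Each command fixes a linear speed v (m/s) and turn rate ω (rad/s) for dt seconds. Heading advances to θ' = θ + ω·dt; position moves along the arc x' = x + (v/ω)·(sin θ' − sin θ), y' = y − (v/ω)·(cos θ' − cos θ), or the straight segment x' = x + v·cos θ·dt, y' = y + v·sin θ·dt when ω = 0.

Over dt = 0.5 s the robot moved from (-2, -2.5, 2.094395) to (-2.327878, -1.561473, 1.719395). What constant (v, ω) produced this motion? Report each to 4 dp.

Δθ = 1.719395 − 2.094395 = -0.375000
ω = Δθ/dt = -0.375000/0.5 = -0.7500
R = −Δy/(cos θ' − cos θ) = -2.6667
v = R·ω = -2.6667·-0.7500 = 2.0000

v = 2.0000, ω = -0.7500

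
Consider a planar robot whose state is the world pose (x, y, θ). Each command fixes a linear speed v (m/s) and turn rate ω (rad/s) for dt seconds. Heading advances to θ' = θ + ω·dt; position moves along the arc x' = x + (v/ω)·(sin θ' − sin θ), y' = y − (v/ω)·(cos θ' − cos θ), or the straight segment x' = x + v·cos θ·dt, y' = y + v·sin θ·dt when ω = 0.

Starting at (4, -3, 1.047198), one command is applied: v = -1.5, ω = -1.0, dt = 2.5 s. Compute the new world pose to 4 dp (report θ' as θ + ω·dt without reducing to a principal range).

θ' = 1.0472 + -1.0·2.5 = -1.4528
R = v/ω = -1.5/-1.0 = 1.5000
x' = 4 + 1.5000·(sin -1.4528 − sin 1.0472) = 1.2114
y' = -3 − 1.5000·(cos -1.4528 − cos 1.0472) = -2.4266

(1.2114, -2.4266, -1.4528)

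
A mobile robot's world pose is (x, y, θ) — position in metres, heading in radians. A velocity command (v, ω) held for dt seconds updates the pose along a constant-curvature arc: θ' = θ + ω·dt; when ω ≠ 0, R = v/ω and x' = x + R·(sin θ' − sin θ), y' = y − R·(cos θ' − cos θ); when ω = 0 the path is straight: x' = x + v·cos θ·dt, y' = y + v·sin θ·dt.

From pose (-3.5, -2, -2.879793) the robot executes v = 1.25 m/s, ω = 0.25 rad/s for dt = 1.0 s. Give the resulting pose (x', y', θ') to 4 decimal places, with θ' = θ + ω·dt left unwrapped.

θ' = -2.8798 + 0.25·1.0 = -2.6298
R = v/ω = 1.25/0.25 = 5.0000
x' = -3.5 + 5.0000·(sin -2.6298 − sin -2.8798) = -4.6546
y' = -2 − 5.0000·(cos -2.6298 − cos -2.8798) = -2.4703

(-4.6546, -2.4703, -2.6298)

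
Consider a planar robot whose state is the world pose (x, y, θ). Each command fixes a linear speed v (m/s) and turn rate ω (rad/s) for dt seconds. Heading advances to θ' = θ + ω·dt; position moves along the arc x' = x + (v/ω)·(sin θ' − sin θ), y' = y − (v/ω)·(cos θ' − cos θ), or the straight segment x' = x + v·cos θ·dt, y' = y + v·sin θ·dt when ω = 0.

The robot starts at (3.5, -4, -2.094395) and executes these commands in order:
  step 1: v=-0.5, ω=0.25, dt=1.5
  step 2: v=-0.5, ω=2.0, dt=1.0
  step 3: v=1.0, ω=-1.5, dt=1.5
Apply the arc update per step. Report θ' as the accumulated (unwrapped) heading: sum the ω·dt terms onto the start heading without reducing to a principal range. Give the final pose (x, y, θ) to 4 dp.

(4.2285, -3.9182, -1.9694)

step 1: θ'=-1.7194 (R=-2.0000) → pose (3.7459, -3.2961, -1.7194)
step 2: θ'=0.2806 (R=-0.2500) → pose (3.4294, -3.0189, 0.2806)
step 3: θ'=-1.9694 (R=-0.6667) → pose (4.2285, -3.9182, -1.9694)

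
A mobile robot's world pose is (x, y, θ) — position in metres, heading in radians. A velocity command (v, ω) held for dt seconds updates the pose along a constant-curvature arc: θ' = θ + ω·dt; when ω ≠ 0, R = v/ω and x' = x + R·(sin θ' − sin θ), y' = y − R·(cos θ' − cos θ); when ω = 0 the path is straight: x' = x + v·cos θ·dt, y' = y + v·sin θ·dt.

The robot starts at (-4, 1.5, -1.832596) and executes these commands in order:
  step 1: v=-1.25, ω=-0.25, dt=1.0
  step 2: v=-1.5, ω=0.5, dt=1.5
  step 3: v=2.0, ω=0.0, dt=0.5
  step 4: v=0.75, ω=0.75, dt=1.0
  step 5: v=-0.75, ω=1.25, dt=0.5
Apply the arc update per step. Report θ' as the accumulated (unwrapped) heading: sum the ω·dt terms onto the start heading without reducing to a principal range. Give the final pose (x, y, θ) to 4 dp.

(-2.9280, 3.3593, 0.0424)

step 1: θ'=-2.0826 (R=5.0000) → pose (-3.5297, 2.6546, -2.0826)
step 2: θ'=-1.3326 (R=-3.0000) → pose (-3.2300, 4.8317, -1.3326)
step 3: θ'=-1.3326 (straight) → pose (-2.9940, 3.8600, -1.3326)
step 4: θ'=-0.5826 (R=1.0000) → pose (-2.5725, 3.2609, -0.5826)
step 5: θ'=0.0424 (R=-0.6000) → pose (-2.9280, 3.3593, 0.0424)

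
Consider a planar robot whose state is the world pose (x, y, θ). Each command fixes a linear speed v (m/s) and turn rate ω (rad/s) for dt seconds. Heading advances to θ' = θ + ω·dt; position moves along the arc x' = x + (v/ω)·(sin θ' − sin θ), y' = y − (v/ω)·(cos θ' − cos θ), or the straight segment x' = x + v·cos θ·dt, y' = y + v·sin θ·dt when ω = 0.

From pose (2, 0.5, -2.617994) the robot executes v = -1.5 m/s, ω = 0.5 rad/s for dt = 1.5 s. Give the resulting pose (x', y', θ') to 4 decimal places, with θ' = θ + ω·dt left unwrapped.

(3.3685, 2.2196, -1.8680)

θ' = -2.6180 + 0.5·1.5 = -1.8680
R = v/ω = -1.5/0.5 = -3.0000
x' = 2 + -3.0000·(sin -1.8680 − sin -2.6180) = 3.3685
y' = 0.5 − -3.0000·(cos -1.8680 − cos -2.6180) = 2.2196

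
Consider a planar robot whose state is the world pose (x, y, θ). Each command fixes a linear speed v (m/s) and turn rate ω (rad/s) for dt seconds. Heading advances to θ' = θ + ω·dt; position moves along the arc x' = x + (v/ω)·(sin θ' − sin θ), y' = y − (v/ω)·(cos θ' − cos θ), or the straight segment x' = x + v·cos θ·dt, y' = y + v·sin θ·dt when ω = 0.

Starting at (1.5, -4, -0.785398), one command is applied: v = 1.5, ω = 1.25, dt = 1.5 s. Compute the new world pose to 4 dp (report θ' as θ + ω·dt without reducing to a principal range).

(3.4123, -3.7069, 1.0896)

θ' = -0.7854 + 1.25·1.5 = 1.0896
R = v/ω = 1.5/1.25 = 1.2000
x' = 1.5 + 1.2000·(sin 1.0896 − sin -0.7854) = 3.4123
y' = -4 − 1.2000·(cos 1.0896 − cos -0.7854) = -3.7069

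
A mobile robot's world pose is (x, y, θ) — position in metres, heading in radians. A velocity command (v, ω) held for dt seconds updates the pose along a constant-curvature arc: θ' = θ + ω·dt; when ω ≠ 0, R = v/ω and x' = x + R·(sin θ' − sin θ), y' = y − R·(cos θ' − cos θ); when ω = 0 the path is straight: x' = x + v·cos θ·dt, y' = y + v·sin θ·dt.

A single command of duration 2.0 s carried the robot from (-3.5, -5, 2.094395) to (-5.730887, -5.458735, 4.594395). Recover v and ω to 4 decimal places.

Δθ = 4.594395 − 2.094395 = 2.500000
ω = Δθ/dt = 2.500000/2.0 = 1.2500
R = Δx/(sin θ' − sin θ) = 1.2000
v = R·ω = 1.2000·1.2500 = 1.5000

v = 1.5000, ω = 1.2500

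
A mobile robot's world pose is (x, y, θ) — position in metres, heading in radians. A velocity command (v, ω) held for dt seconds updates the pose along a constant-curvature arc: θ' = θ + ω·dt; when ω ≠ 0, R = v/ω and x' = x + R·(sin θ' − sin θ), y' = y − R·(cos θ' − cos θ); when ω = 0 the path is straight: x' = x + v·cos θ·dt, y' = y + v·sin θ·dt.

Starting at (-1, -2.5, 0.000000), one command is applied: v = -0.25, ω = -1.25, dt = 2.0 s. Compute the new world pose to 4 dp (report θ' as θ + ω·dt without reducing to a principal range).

(-1.1197, -2.1398, -2.5000)

θ' = 0.0000 + -1.25·2.0 = -2.5000
R = v/ω = -0.25/-1.25 = 0.2000
x' = -1 + 0.2000·(sin -2.5000 − sin 0.0000) = -1.1197
y' = -2.5 − 0.2000·(cos -2.5000 − cos 0.0000) = -2.1398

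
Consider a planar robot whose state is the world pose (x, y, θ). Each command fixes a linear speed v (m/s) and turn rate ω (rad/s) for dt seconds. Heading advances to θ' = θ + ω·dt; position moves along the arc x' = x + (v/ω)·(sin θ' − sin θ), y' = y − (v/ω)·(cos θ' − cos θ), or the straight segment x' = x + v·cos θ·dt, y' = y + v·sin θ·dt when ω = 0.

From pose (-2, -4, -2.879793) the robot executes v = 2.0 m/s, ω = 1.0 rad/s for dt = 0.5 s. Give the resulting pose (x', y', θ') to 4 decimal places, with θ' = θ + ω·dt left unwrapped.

θ' = -2.8798 + 1.0·0.5 = -2.3798
R = v/ω = 2.0/1.0 = 2.0000
x' = -2 + 2.0000·(sin -2.3798 − sin -2.8798) = -2.8628
y' = -4 − 2.0000·(cos -2.3798 − cos -2.8798) = -4.4847

(-2.8628, -4.4847, -2.3798)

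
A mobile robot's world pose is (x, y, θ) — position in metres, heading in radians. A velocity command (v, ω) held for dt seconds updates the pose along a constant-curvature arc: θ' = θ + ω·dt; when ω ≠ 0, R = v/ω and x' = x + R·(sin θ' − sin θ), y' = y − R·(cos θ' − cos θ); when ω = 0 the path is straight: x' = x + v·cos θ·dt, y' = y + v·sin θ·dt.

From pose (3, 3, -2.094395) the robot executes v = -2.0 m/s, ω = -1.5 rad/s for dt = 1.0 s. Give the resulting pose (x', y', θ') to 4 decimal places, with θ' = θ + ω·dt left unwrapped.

θ' = -2.0944 + -1.5·1.0 = -3.5944
R = v/ω = -2.0/-1.5 = 1.3333
x' = 3 + 1.3333·(sin -3.5944 − sin -2.0944) = 4.7380
y' = 3 − 1.3333·(cos -3.5944 − cos -2.0944) = 3.5323

(4.7380, 3.5323, -3.5944)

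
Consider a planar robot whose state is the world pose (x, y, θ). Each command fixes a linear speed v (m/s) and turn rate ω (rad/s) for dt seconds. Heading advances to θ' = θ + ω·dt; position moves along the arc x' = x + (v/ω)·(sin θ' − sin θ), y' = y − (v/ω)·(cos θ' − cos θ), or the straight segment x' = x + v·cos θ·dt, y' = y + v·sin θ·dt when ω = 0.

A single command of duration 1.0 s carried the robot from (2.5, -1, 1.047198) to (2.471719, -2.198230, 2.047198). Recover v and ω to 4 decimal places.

v = -1.2500, ω = 1.0000

Δθ = 2.047198 − 1.047198 = 1.000000
ω = Δθ/dt = 1.000000/1.0 = 1.0000
R = −Δy/(cos θ' − cos θ) = -1.2500
v = R·ω = -1.2500·1.0000 = -1.2500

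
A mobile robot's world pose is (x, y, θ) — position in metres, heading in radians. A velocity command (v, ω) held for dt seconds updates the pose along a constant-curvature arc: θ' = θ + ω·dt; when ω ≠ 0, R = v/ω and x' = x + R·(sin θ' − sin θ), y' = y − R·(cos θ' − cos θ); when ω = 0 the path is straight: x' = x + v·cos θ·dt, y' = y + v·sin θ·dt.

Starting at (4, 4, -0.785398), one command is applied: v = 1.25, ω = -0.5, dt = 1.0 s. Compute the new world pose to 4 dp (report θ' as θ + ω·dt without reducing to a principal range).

(4.6311, 2.9361, -1.2854)

θ' = -0.7854 + -0.5·1.0 = -1.2854
R = v/ω = 1.25/-0.5 = -2.5000
x' = 4 + -2.5000·(sin -1.2854 − sin -0.7854) = 4.6311
y' = 4 − -2.5000·(cos -1.2854 − cos -0.7854) = 2.9361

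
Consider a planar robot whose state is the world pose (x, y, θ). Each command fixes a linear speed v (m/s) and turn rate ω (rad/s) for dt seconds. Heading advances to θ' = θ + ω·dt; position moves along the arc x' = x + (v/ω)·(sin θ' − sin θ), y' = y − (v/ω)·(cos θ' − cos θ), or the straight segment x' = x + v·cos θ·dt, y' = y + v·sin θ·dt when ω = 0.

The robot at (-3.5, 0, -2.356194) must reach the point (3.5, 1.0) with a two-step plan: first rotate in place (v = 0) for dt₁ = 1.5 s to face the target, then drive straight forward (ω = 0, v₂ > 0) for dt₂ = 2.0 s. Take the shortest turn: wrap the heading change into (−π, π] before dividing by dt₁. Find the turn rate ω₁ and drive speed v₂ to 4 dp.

heading to target = atan2(1−0, 3.5−-3.5) = 0.1419
Δθ = wrap(0.1419 − -2.3562) = 2.4981; ω₁ = Δθ/dt₁ = 1.6654
distance = √((3.5−-3.5)² + (1−0)²) = 7.0711; v₂ = distance/dt₂ = 3.5355

ω₁ = 1.6654, v₂ = 3.5355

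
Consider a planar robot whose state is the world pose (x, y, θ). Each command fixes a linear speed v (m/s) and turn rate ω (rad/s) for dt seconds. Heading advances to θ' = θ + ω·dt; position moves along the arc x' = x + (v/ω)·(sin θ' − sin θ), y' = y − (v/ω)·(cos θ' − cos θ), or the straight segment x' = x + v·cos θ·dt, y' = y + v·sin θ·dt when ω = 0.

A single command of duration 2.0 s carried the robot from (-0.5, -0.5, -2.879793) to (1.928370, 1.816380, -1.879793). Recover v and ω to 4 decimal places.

Δθ = -1.879793 − -2.879793 = 1.000000
ω = Δθ/dt = 1.000000/2.0 = 0.5000
R = Δx/(sin θ' − sin θ) = -3.5000
v = R·ω = -3.5000·0.5000 = -1.7500

v = -1.7500, ω = 0.5000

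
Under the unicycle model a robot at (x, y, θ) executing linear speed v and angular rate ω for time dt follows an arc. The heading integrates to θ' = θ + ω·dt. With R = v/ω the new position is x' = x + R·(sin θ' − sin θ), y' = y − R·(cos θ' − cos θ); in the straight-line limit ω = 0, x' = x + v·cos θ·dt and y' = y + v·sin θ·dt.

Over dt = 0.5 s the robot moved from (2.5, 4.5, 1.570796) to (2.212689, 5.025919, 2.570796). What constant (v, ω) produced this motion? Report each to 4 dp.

v = 1.2500, ω = 2.0000

Δθ = 2.570796 − 1.570796 = 1.000000
ω = Δθ/dt = 1.000000/0.5 = 2.0000
R = −Δy/(cos θ' − cos θ) = 0.6250
v = R·ω = 0.6250·2.0000 = 1.2500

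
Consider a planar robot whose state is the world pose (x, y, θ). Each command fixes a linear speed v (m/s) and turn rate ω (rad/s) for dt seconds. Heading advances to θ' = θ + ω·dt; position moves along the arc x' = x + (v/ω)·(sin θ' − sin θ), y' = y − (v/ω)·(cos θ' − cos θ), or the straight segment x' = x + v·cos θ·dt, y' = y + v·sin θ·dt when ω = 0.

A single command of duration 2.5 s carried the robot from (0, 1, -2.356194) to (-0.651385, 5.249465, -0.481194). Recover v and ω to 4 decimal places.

v = -2.0000, ω = 0.7500

Δθ = -0.481194 − -2.356194 = 1.875000
ω = Δθ/dt = 1.875000/2.5 = 0.7500
R = −Δy/(cos θ' − cos θ) = -2.6667
v = R·ω = -2.6667·0.7500 = -2.0000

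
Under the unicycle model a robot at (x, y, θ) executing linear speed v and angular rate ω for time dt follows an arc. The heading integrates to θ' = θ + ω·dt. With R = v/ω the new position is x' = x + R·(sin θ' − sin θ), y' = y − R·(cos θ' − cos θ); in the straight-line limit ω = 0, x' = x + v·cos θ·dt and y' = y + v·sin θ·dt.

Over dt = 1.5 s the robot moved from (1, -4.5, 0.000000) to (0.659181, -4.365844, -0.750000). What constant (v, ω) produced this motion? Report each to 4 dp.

v = -0.2500, ω = -0.5000

Δθ = -0.750000 − 0.000000 = -0.750000
ω = Δθ/dt = -0.750000/1.5 = -0.5000
R = Δx/(sin θ' − sin θ) = 0.5000
v = R·ω = 0.5000·-0.5000 = -0.2500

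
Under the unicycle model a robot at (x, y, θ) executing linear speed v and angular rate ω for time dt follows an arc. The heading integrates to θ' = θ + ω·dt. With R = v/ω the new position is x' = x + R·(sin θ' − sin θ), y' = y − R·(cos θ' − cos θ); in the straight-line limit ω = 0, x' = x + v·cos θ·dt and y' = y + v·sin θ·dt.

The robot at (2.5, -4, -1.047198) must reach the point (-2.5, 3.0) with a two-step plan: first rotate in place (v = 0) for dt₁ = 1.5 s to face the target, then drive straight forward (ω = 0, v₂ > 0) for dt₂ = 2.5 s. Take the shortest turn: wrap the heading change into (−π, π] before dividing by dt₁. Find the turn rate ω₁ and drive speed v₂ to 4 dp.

ω₁ = -2.0300, v₂ = 3.4409

heading to target = atan2(3−-4, -2.5−2.5) = 2.1910
Δθ = wrap(2.1910 − -1.0472) = -3.0449; ω₁ = Δθ/dt₁ = -2.0300
distance = √((-2.5−2.5)² + (3−-4)²) = 8.6023; v₂ = distance/dt₂ = 3.4409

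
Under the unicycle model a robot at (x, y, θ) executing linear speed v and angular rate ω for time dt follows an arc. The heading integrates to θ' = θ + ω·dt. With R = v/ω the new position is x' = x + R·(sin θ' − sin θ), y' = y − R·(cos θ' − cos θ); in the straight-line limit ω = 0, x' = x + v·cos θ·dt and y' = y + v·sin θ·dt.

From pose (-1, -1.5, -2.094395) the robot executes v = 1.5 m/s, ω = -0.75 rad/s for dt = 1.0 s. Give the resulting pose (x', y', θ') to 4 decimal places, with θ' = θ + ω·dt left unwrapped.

θ' = -2.0944 + -0.75·1.0 = -2.8444
R = v/ω = 1.5/-0.75 = -2.0000
x' = -1 + -2.0000·(sin -2.8444 − sin -2.0944) = -2.1464
y' = -1.5 − -2.0000·(cos -2.8444 − cos -2.0944) = -2.4123

(-2.1464, -2.4123, -2.8444)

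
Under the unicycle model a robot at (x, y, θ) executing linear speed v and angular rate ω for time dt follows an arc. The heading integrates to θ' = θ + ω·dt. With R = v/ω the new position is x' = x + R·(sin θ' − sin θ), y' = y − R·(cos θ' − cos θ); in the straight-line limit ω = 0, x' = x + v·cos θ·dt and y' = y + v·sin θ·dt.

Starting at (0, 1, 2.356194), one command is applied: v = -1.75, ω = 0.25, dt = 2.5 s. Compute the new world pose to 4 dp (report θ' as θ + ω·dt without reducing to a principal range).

(3.8318, -0.9604, 2.9812)

θ' = 2.3562 + 0.25·2.5 = 2.9812
R = v/ω = -1.75/0.25 = -7.0000
x' = 0 + -7.0000·(sin 2.9812 − sin 2.3562) = 3.8318
y' = 1 − -7.0000·(cos 2.9812 − cos 2.3562) = -0.9604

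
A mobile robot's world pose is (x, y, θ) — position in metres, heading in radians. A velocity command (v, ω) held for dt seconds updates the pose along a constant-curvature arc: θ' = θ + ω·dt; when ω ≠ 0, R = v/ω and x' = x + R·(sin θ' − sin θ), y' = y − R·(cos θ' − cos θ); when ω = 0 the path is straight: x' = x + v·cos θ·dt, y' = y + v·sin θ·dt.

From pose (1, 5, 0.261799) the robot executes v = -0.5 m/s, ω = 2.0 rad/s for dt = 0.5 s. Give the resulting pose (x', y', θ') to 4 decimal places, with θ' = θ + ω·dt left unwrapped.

θ' = 0.2618 + 2.0·0.5 = 1.2618
R = v/ω = -0.5/2.0 = -0.2500
x' = 1 + -0.2500·(sin 1.2618 − sin 0.2618) = 0.8265
y' = 5 − -0.2500·(cos 1.2618 − cos 0.2618) = 4.8345

(0.8265, 4.8345, 1.2618)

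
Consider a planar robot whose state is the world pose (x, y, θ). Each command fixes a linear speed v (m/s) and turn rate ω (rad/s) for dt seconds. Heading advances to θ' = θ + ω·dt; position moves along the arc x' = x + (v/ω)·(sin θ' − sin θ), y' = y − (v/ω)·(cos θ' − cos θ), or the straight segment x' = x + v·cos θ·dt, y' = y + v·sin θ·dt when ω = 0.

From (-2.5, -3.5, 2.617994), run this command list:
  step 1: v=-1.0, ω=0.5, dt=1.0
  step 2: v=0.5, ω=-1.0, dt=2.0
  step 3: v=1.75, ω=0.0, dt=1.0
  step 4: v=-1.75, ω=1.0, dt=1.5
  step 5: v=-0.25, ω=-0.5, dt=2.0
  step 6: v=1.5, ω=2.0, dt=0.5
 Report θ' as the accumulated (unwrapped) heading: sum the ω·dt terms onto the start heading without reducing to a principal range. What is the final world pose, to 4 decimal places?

step 1: θ'=3.1180 (R=-2.0000) → pose (-1.5472, -3.7674, 3.1180)
step 2: θ'=1.1180 (R=-0.5000) → pose (-1.9850, -3.0488, 1.1180)
step 3: θ'=1.1180 (straight) → pose (-1.2194, -1.4751, 1.1180)
step 4: θ'=2.6180 (R=-1.7500) → pose (-0.5208, -3.7563, 2.6180)
step 5: θ'=1.6180 (R=0.5000) → pose (-0.2713, -4.1657, 1.6180)
step 6: θ'=2.6180 (R=0.7500) → pose (-0.6455, -3.5516, 2.6180)

(-0.6455, -3.5516, 2.6180)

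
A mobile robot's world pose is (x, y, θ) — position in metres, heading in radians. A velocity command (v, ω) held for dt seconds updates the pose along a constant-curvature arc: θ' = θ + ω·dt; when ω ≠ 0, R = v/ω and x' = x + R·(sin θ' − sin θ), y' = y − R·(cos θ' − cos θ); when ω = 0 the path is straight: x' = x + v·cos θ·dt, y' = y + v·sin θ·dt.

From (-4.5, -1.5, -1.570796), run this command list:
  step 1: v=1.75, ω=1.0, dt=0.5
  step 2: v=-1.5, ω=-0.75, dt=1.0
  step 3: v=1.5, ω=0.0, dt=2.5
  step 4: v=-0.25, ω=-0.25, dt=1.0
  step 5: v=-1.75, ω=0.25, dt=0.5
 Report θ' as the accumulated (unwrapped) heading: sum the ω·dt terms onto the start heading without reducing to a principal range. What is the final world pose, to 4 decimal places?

(-4.9344, -3.4947, -1.9458)

step 1: θ'=-1.0708 (R=1.7500) → pose (-4.2858, -2.3390, -1.0708)
step 2: θ'=-1.8208 (R=2.0000) → pose (-4.4684, -0.8853, -1.8208)
step 3: θ'=-1.8208 (straight) → pose (-5.3962, -4.5188, -1.8208)
step 4: θ'=-2.0708 (R=1.0000) → pose (-5.3049, -4.2867, -2.0708)
step 5: θ'=-1.9458 (R=-7.0000) → pose (-4.9344, -3.4947, -1.9458)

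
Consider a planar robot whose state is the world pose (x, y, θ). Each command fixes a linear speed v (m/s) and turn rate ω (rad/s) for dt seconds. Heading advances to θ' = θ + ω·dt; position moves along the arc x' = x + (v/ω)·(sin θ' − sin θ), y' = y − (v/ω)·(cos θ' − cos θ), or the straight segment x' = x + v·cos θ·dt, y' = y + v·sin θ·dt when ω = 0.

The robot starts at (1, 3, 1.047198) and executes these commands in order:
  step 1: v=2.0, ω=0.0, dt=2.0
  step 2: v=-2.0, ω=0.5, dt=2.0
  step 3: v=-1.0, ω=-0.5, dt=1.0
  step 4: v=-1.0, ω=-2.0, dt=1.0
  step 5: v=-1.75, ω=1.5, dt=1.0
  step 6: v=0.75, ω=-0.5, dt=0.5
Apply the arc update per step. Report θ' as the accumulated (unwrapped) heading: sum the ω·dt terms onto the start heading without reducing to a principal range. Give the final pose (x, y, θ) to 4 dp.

(1.1182, 1.0599, 0.7972)

step 1: θ'=1.0472 (straight) → pose (3.0000, 6.4641, 1.0472)
step 2: θ'=2.0472 (R=-4.0000) → pose (2.9095, 2.6298, 2.0472)
step 3: θ'=1.5472 (R=2.0000) → pose (3.1316, 1.6654, 1.5472)
step 4: θ'=-0.4528 (R=0.5000) → pose (2.4130, 1.2276, -0.4528)
step 5: θ'=1.0472 (R=-1.1667) → pose (0.8923, 0.7618, 1.0472)
step 6: θ'=0.7972 (R=-1.5000) → pose (1.1182, 1.0599, 0.7972)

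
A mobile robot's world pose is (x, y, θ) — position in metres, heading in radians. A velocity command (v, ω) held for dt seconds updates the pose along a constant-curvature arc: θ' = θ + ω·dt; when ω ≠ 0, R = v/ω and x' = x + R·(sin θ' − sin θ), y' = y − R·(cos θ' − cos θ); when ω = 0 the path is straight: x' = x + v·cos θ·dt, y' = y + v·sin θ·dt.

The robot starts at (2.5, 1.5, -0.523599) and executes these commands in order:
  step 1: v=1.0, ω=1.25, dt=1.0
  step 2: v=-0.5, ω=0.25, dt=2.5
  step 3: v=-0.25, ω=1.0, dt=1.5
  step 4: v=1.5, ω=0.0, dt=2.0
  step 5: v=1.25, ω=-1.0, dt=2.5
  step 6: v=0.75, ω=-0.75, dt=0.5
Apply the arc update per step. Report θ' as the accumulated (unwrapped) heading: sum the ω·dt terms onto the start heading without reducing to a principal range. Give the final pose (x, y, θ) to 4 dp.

(0.4008, 3.5315, -0.0236)

step 1: θ'=0.7264 (R=0.8000) → pose (3.4313, 1.5948, 0.7264)
step 2: θ'=1.3514 (R=-2.0000) → pose (2.8077, 0.5349, 1.3514)
step 3: θ'=2.8514 (R=-0.2500) → pose (2.9801, 0.2409, 2.8514)
step 4: θ'=2.8514 (straight) → pose (0.1056, 1.0994, 2.8514)
step 5: θ'=0.3514 (R=-1.2500) → pose (0.0330, 3.4707, 0.3514)
step 6: θ'=-0.0236 (R=-1.0000) → pose (0.4008, 3.5315, -0.0236)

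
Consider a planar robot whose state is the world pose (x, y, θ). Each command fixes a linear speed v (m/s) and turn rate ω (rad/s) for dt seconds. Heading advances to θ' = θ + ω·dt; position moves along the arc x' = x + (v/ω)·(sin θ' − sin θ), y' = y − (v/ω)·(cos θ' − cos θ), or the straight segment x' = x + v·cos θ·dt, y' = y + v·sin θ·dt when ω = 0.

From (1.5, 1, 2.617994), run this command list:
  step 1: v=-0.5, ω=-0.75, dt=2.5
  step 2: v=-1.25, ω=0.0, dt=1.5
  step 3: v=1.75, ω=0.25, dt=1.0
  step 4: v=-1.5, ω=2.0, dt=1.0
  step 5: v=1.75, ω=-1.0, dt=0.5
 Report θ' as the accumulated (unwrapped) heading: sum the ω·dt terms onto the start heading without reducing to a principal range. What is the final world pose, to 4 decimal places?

(1.0842, -0.8202, 2.4930)

step 1: θ'=0.7430 (R=0.6667) → pose (1.6177, -0.0683, 0.7430)
step 2: θ'=0.7430 (straight) → pose (0.2368, -1.3367, 0.7430)
step 3: θ'=0.9930 (R=7.0000) → pose (1.3650, -0.0049, 0.9930)
step 4: θ'=2.9930 (R=-0.7500) → pose (1.8822, -1.1563, 2.9930)
step 5: θ'=2.4930 (R=-1.7500) → pose (1.0842, -0.8202, 2.4930)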